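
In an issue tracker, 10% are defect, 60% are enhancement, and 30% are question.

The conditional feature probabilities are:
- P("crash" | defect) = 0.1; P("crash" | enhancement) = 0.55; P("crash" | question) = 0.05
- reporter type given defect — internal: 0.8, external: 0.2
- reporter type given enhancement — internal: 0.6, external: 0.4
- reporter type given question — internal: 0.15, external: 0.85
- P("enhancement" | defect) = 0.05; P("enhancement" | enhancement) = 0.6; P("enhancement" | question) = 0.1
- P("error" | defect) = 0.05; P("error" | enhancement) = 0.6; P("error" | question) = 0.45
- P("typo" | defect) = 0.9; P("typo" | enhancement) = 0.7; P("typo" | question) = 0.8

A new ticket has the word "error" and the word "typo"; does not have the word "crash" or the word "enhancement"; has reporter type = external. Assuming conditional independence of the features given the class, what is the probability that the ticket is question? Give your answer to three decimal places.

defect: 0.1 × (1−0.1) × 0.2 × (1−0.05) × 0.05 × 0.9 = 0.0007695
enhancement: 0.6 × (1−0.55) × 0.4 × (1−0.6) × 0.6 × 0.7 = 0.018144
question: 0.3 × (1−0.05) × 0.85 × (1−0.1) × 0.45 × 0.8 = 0.078489
P(question | x) = 0.078489 / 0.0974025 ≈ 0.806

0.806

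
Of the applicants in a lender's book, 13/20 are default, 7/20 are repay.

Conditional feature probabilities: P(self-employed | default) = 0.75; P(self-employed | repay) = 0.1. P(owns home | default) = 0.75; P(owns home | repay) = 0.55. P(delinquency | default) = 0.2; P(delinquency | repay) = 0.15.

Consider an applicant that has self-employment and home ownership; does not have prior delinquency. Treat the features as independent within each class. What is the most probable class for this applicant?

default

default: 0.65 × 0.75 × 0.75 × (1−0.2) = 0.2925
repay: 0.35 × 0.1 × 0.55 × (1−0.15) = 0.0163625
Highest score → default.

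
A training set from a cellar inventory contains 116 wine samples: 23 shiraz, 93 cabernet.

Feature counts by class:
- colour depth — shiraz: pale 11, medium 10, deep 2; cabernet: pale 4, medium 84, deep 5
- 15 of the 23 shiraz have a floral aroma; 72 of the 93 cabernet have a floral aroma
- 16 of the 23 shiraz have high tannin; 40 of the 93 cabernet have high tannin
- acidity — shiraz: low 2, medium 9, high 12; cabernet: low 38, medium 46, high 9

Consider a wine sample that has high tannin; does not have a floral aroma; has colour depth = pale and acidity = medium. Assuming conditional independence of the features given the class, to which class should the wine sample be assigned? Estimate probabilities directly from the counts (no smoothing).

shiraz

shiraz: (23/116) × (11/23) × (8/23) × (16/23) × (9/23) ≈ 0.0089785
cabernet: (93/116) × (4/93) × (21/93) × (40/93) × (46/93) ≈ 0.0016565
Highest score → shiraz.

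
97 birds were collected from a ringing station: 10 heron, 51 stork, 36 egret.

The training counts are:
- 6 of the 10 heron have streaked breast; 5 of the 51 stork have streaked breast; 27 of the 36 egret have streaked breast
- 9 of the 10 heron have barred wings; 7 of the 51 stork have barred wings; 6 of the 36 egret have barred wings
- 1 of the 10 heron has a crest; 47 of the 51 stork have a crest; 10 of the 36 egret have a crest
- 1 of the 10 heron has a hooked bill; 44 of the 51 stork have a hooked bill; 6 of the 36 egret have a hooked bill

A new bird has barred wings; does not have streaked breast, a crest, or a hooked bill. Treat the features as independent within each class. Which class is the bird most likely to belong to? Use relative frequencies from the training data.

heron: (10/97) × (4/10) × (9/10) × (9/10) × (9/10) ≈ 0.0300619
stork: (51/97) × (46/51) × (7/51) × (4/51) × (7/51) ≈ 0.000700699
egret: (36/97) × (9/36) × (6/36) × (26/36) × (30/36) ≈ 0.00930699
Highest score → heron.

heron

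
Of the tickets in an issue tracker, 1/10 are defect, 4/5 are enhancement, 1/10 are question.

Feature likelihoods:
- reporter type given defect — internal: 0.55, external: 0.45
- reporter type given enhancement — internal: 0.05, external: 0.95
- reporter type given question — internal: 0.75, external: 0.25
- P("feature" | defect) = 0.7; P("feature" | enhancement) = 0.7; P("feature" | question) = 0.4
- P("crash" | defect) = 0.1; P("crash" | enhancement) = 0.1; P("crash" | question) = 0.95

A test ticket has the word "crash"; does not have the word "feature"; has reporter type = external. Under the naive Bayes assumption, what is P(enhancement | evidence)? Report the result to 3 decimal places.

defect: 0.1 × 0.45 × (1−0.7) × 0.1 = 0.00135
enhancement: 0.8 × 0.95 × (1−0.7) × 0.1 = 0.0228
question: 0.1 × 0.25 × (1−0.4) × 0.95 = 0.01425
P(enhancement | x) = 0.0228 / 0.0384 ≈ 0.594

0.594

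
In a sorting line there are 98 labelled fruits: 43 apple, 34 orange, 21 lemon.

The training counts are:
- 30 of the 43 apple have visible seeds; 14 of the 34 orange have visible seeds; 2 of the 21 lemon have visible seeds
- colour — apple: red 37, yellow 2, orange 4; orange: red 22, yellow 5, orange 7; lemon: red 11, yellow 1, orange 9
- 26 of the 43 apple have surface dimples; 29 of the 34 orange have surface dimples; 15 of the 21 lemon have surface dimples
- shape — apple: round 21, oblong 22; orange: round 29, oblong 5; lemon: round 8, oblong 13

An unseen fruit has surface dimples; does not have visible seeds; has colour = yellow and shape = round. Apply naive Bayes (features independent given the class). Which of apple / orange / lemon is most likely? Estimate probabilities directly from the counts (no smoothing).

orange

apple: (43/98) × (13/43) × (2/43) × (26/43) × (21/43) ≈ 0.00182194
orange: (34/98) × (20/34) × (5/34) × (29/34) × (29/34) ≈ 0.021834
lemon: (21/98) × (19/21) × (1/21) × (15/21) × (8/21) ≈ 0.00251218
Highest score → orange.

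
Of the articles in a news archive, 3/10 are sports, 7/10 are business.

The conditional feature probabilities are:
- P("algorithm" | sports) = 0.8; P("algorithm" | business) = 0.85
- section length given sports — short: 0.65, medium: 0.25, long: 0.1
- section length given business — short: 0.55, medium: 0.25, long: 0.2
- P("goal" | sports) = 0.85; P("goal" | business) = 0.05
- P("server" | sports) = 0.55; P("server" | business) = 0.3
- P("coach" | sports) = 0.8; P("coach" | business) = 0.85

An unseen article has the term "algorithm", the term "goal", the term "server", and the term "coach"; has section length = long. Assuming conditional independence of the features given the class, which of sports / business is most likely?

sports: 0.3 × 0.8 × 0.1 × 0.85 × 0.55 × 0.8 = 0.008976
business: 0.7 × 0.85 × 0.2 × 0.05 × 0.3 × 0.85 = 0.00151725
Highest score → sports.

sports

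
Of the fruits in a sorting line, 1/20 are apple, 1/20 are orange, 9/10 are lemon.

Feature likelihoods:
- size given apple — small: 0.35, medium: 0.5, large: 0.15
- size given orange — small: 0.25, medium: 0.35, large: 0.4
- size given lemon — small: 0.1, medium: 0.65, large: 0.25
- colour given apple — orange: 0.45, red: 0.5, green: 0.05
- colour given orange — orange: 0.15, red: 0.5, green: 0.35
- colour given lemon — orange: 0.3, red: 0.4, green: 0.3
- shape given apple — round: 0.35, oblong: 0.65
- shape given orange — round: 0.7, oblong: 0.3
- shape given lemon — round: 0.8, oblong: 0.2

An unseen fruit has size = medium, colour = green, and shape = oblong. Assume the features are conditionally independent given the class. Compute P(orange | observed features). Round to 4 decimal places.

0.0487

apple: 0.05 × 0.5 × 0.05 × 0.65 = 0.0008125
orange: 0.05 × 0.35 × 0.35 × 0.3 = 0.0018375
lemon: 0.9 × 0.65 × 0.3 × 0.2 = 0.0351
P(orange | x) = 0.0018375 / 0.03775 ≈ 0.0487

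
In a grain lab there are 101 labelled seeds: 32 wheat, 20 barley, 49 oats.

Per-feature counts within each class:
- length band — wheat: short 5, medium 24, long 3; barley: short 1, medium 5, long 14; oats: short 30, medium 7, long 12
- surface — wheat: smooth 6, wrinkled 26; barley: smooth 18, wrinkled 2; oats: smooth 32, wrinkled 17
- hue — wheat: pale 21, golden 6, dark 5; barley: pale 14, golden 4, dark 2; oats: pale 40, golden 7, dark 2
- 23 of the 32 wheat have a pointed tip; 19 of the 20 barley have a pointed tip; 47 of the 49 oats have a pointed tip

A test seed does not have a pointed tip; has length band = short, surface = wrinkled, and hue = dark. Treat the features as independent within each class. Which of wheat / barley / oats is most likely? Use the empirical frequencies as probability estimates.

wheat

wheat: (32/101) × (5/32) × (26/32) × (5/32) × (9/32) ≈ 0.0017676
barley: (20/101) × (1/20) × (2/20) × (2/20) × (1/20) ≈ 0.0000049505
oats: (49/101) × (30/49) × (17/49) × (2/49) × (2/49) ≈ 0.00017168
Highest score → wheat.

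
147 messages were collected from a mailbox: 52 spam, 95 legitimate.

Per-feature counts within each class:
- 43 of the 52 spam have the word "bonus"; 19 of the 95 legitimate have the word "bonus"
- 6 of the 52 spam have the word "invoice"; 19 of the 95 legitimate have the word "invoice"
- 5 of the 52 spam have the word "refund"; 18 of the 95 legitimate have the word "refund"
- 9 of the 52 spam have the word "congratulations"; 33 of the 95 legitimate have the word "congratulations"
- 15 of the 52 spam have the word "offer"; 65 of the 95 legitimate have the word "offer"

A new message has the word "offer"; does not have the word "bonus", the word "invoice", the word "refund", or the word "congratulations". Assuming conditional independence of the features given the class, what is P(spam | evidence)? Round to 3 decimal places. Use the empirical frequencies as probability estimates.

0.072

spam: (52/147) × (9/52) × (46/52) × (47/52) × (43/52) × (15/52) ≈ 0.0116769
legitimate: (95/147) × (76/95) × (76/95) × (77/95) × (62/95) × (65/95) ≈ 0.149696
P(spam | x) = 0.0116769 / 0.1613729 ≈ 0.072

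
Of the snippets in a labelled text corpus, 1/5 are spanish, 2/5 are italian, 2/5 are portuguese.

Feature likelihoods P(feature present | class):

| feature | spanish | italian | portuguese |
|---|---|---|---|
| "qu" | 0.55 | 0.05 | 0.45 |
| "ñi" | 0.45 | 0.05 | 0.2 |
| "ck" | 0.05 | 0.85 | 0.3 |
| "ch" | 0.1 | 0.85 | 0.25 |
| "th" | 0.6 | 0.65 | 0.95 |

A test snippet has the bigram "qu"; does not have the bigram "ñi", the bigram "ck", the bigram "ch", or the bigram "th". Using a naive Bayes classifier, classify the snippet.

spanish: 0.2 × 0.55 × (1−0.45) × (1−0.05) × (1−0.1) × (1−0.6) = 0.020691
italian: 0.4 × 0.05 × (1−0.05) × (1−0.85) × (1−0.85) × (1−0.65) = 0.000149625
portuguese: 0.4 × 0.45 × (1−0.2) × (1−0.3) × (1−0.25) × (1−0.95) = 0.00378
Highest score → spanish.

spanish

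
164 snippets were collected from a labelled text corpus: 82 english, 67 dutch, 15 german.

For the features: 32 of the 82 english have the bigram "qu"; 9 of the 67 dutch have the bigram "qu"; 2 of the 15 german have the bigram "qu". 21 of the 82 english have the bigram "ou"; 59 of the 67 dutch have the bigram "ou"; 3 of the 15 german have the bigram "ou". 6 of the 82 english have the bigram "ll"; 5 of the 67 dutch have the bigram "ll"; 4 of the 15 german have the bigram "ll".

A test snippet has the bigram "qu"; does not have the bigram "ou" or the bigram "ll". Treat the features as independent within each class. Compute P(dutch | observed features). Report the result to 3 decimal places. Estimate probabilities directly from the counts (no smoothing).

english: (82/164) × (32/82) × (61/82) × (76/82) ≈ 0.134531
dutch: (67/164) × (9/67) × (8/67) × (62/67) ≈ 0.0060636
german: (15/164) × (2/15) × (12/15) × (11/15) ≈ 0.00715447
P(dutch | x) = 0.0060636 / 0.14774907 ≈ 0.041

0.041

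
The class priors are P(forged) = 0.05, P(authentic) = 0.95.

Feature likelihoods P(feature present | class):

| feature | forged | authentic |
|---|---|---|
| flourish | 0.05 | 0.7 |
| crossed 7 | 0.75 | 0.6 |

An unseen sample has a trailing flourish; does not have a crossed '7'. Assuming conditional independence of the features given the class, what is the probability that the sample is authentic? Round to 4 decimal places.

0.9977

forged: 0.05 × 0.05 × (1−0.75) = 0.000625
authentic: 0.95 × 0.7 × (1−0.6) = 0.266
P(authentic | x) = 0.266 / 0.266625 ≈ 0.9977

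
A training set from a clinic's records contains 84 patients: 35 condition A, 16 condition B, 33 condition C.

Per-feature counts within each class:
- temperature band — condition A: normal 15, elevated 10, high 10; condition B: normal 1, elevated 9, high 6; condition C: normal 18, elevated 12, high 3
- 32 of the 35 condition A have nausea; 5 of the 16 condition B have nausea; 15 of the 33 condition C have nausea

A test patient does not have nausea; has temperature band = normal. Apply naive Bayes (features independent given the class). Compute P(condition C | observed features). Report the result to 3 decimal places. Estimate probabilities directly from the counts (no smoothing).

condition A: (35/84) × (15/35) × (3/35) ≈ 0.0153061
condition B: (16/84) × (1/16) × (11/16) ≈ 0.00818452
condition C: (33/84) × (18/33) × (18/33) ≈ 0.116883
P(condition C | x) = 0.116883 / 0.14037362 ≈ 0.833

0.833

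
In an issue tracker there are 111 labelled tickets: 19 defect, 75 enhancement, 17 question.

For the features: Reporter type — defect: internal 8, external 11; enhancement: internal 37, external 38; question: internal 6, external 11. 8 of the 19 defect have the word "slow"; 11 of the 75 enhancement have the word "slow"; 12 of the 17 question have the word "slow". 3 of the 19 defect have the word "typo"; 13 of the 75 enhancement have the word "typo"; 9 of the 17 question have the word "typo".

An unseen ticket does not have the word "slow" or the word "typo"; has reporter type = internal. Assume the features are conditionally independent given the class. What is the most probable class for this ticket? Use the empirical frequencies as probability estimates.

defect: (19/111) × (8/19) × (11/19) × (16/19) ≈ 0.0351376
enhancement: (75/111) × (37/75) × (64/75) × (62/75) ≈ 0.235141
question: (17/111) × (6/17) × (5/17) × (8/17) ≈ 0.00748153
Highest score → enhancement.

enhancement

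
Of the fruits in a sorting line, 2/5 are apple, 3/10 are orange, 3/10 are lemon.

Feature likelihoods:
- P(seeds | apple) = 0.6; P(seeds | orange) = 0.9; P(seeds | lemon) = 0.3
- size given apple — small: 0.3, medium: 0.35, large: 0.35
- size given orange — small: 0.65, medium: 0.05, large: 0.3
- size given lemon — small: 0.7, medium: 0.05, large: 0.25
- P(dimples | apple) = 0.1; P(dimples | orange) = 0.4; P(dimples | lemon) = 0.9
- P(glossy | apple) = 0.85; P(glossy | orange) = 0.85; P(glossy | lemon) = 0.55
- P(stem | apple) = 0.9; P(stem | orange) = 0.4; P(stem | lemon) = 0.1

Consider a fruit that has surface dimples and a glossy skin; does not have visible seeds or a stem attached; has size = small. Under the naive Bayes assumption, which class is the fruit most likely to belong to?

lemon

apple: 0.4 × (1−0.6) × 0.3 × 0.1 × 0.85 × (1−0.9) = 0.000408
orange: 0.3 × (1−0.9) × 0.65 × 0.4 × 0.85 × (1−0.4) = 0.003978
lemon: 0.3 × (1−0.3) × 0.7 × 0.9 × 0.55 × (1−0.1) = 0.0654885
Highest score → lemon.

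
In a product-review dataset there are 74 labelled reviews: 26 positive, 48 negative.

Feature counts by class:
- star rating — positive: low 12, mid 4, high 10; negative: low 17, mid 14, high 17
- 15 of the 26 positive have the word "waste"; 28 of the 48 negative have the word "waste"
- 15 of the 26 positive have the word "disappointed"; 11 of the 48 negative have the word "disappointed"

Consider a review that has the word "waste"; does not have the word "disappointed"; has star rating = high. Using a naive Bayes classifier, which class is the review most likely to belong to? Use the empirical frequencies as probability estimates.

positive: (26/74) × (10/26) × (15/26) × (11/26) ≈ 0.0329842
negative: (48/74) × (17/48) × (28/48) × (37/48) ≈ 0.103299
Highest score → negative.

negative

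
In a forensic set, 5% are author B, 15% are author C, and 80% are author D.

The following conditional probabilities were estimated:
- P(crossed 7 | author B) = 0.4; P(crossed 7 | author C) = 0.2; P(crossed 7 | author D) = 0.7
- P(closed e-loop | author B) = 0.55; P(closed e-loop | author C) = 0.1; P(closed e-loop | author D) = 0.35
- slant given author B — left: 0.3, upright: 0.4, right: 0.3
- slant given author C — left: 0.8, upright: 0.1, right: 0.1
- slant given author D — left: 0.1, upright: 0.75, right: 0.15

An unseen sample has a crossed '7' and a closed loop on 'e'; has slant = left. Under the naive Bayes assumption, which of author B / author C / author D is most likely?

author D

author B: 0.05 × 0.4 × 0.55 × 0.3 = 0.0033
author C: 0.15 × 0.2 × 0.1 × 0.8 = 0.0024
author D: 0.8 × 0.7 × 0.35 × 0.1 = 0.0196
Highest score → author D.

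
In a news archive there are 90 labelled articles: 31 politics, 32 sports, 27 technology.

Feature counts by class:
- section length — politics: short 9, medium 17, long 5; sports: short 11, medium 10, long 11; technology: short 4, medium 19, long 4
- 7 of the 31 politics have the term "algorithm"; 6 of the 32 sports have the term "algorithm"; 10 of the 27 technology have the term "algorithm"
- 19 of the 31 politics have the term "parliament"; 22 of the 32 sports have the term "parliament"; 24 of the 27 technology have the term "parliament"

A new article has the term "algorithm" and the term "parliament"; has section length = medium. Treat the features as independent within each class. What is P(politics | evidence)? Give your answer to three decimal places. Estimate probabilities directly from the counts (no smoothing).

politics: (31/90) × (17/31) × (7/31) × (19/31) ≈ 0.0261418
sports: (32/90) × (10/32) × (6/32) × (22/32) ≈ 0.0143229
technology: (27/90) × (19/27) × (10/27) × (24/27) ≈ 0.0695016
P(politics | x) = 0.0261418 / 0.1099663 ≈ 0.238

0.238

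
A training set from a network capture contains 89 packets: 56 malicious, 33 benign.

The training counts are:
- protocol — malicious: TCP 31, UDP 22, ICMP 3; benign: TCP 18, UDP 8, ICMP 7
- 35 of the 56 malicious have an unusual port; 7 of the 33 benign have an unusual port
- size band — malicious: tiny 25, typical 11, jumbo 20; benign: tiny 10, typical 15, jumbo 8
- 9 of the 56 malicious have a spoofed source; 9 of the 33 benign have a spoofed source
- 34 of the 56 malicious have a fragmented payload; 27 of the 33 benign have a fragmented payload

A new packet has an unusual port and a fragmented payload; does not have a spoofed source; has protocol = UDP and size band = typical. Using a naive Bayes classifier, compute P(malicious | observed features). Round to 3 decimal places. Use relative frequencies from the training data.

0.750

malicious: (56/89) × (22/56) × (35/56) × (11/56) × (47/56) × (34/56) ≈ 0.0154639
benign: (33/89) × (8/33) × (7/33) × (15/33) × (24/33) × (27/33) ≈ 0.00515714
P(malicious | x) = 0.0154639 / 0.02062104 ≈ 0.750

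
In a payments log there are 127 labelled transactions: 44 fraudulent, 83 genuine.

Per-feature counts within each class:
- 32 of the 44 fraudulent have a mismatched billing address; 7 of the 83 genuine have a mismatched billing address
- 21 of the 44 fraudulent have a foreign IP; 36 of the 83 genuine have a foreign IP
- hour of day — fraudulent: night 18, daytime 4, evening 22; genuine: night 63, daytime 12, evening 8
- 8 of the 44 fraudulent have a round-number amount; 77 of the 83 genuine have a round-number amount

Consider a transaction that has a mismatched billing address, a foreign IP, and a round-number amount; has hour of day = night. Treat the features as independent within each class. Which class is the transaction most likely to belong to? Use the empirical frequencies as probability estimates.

fraudulent: (44/127) × (32/44) × (21/44) × (18/44) × (8/44) ≈ 0.00894479
genuine: (83/127) × (7/83) × (36/83) × (63/83) × (77/83) ≈ 0.0168343
Highest score → genuine.

genuine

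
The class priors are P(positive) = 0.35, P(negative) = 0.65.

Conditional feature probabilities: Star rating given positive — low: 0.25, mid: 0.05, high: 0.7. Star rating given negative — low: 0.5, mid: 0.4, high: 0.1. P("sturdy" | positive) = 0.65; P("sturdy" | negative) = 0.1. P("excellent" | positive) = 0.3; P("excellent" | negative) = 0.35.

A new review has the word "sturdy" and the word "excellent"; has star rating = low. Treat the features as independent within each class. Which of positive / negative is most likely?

positive: 0.35 × 0.25 × 0.65 × 0.3 = 0.0170625
negative: 0.65 × 0.5 × 0.1 × 0.35 = 0.011375
Highest score → positive.

positive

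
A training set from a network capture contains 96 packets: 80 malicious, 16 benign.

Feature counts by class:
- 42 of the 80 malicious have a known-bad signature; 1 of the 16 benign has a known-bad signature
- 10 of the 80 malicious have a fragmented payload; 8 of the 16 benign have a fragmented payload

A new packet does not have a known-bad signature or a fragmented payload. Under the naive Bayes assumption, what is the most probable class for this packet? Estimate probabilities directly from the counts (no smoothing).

malicious

malicious: (80/96) × (38/80) × (70/80) ≈ 0.346354
benign: (16/96) × (15/16) × (8/16) = 0.078125
Highest score → malicious.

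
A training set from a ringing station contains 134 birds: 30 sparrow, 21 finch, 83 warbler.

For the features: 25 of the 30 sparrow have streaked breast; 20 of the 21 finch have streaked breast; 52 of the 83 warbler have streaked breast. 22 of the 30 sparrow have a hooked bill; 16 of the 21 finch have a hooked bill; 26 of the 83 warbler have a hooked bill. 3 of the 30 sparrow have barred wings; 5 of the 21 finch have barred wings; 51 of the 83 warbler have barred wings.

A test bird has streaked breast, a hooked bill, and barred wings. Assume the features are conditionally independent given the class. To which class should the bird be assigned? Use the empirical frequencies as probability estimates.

sparrow: (30/134) × (25/30) × (22/30) × (3/30) ≈ 0.0136816
finch: (21/134) × (20/21) × (16/21) × (5/21) ≈ 0.0270755
warbler: (83/134) × (52/83) × (26/83) × (51/83) ≈ 0.074694
Highest score → warbler.

warbler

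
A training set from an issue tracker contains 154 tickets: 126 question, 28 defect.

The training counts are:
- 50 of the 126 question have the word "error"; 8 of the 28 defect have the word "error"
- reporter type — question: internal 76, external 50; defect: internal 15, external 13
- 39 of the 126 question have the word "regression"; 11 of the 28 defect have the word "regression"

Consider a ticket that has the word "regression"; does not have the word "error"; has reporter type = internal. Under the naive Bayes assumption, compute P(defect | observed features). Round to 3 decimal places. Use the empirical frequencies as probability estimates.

question: (126/154) × (76/126) × (76/126) × (39/126) ≈ 0.0921361
defect: (28/154) × (20/28) × (15/28) × (11/28) ≈ 0.0273324
P(defect | x) = 0.0273324 / 0.1194685 ≈ 0.229

0.229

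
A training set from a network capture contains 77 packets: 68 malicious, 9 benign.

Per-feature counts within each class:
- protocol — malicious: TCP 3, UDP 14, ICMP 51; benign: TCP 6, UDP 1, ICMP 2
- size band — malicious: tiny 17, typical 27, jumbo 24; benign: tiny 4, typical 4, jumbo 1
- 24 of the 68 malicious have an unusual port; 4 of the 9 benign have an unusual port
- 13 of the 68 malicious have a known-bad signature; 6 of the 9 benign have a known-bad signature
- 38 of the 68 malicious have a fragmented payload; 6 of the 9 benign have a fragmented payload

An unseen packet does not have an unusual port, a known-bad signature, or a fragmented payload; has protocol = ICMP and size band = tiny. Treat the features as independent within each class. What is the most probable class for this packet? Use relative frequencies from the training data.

malicious

malicious: (68/77) × (51/68) × (17/68) × (44/68) × (55/68) × (30/68) ≈ 0.0382322
benign: (9/77) × (2/9) × (4/9) × (5/9) × (3/9) × (3/9) ≈ 0.000712593
Highest score → malicious.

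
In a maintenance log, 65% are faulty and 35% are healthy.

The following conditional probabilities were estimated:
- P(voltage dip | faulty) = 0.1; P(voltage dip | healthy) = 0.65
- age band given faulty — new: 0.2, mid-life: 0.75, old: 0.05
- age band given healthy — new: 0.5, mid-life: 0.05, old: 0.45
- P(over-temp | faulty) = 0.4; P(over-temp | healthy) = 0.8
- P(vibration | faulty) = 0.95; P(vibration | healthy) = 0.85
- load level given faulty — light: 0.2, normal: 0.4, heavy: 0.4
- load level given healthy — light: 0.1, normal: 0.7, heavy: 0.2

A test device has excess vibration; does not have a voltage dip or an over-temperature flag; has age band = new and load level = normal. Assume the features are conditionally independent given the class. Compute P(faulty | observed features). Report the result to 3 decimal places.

0.785

faulty: 0.65 × (1−0.1) × 0.2 × (1−0.4) × 0.95 × 0.4 = 0.026676
healthy: 0.35 × (1−0.65) × 0.5 × (1−0.8) × 0.85 × 0.7 = 0.00728875
P(faulty | x) = 0.026676 / 0.03396475 ≈ 0.785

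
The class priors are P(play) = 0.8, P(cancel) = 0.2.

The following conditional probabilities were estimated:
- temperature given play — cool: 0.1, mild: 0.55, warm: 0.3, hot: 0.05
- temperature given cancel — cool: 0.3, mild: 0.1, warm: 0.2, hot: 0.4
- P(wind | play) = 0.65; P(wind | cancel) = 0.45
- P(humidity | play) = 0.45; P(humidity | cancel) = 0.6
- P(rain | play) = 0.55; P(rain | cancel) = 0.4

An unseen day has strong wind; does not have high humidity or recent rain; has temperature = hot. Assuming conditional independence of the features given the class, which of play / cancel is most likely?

play: 0.8 × 0.05 × 0.65 × (1−0.45) × (1−0.55) = 0.006435
cancel: 0.2 × 0.4 × 0.45 × (1−0.6) × (1−0.4) = 0.00864
Highest score → cancel.

cancel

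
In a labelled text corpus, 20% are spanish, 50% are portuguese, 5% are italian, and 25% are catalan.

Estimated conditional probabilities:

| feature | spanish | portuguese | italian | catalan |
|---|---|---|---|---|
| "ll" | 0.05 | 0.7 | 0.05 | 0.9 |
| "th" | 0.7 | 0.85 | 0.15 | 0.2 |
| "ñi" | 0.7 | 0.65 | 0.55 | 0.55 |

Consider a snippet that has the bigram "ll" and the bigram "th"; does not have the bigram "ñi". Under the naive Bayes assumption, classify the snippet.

portuguese

spanish: 0.2 × 0.05 × 0.7 × (1−0.7) = 0.0021
portuguese: 0.5 × 0.7 × 0.85 × (1−0.65) = 0.104125
italian: 0.05 × 0.05 × 0.15 × (1−0.55) = 0.00016875
catalan: 0.25 × 0.9 × 0.2 × (1−0.55) = 0.02025
Highest score → portuguese.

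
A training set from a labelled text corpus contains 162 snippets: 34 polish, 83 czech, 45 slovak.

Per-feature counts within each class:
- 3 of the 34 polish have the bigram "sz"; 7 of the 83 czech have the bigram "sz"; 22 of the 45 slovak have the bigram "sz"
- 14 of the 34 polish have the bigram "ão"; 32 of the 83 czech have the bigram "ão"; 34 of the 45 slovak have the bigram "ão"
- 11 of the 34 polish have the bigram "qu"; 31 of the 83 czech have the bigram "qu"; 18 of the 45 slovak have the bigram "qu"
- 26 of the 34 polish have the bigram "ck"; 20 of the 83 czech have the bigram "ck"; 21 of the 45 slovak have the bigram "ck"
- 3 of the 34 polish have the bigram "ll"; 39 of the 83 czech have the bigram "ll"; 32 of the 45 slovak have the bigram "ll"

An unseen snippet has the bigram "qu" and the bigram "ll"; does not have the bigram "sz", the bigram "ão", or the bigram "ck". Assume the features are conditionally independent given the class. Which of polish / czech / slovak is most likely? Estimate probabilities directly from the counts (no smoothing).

polish: (34/162) × (31/34) × (20/34) × (11/34) × (8/34) × (3/34) ≈ 0.000756075
czech: (83/162) × (76/83) × (51/83) × (31/83) × (63/83) × (39/83) ≈ 0.0383993
slovak: (45/162) × (23/45) × (11/45) × (18/45) × (24/45) × (32/45) ≈ 0.00526489
Highest score → czech.

czech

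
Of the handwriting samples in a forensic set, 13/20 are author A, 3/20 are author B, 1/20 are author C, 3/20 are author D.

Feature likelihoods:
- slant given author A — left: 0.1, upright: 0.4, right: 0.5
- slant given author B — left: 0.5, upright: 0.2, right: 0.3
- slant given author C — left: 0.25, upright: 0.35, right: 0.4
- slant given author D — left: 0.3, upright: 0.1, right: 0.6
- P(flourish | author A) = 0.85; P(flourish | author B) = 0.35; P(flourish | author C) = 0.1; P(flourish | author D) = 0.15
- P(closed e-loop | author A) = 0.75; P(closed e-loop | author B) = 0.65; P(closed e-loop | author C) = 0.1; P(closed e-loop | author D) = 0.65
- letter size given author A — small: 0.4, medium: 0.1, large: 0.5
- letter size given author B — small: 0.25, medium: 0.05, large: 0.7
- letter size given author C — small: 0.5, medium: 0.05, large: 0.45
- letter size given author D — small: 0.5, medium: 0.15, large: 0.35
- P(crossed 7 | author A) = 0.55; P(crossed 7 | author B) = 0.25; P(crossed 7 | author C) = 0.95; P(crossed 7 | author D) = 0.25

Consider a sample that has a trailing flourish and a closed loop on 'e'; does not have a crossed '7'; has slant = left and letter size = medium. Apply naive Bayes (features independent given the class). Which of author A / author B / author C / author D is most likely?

author A: 0.65 × 0.1 × 0.85 × 0.75 × 0.1 × (1−0.55) = 0.0018646875
author B: 0.15 × 0.5 × 0.35 × 0.65 × 0.05 × (1−0.25) = 0.00063984375
author C: 0.05 × 0.25 × 0.1 × 0.1 × 0.05 × (1−0.95) = 0.0000003125
author D: 0.15 × 0.3 × 0.15 × 0.65 × 0.15 × (1−0.25) = 0.00049359375
Highest score → author A.

author A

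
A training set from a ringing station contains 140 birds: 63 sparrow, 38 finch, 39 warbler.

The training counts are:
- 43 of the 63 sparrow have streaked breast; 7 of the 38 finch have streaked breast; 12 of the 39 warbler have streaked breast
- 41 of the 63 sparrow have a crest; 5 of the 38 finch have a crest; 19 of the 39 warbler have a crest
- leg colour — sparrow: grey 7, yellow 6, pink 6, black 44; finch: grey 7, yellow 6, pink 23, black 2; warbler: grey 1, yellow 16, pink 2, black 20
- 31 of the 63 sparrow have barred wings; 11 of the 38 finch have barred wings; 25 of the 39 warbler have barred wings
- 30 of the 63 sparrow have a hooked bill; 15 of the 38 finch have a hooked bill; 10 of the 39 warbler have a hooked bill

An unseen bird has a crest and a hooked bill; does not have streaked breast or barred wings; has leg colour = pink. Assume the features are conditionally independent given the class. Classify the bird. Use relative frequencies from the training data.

sparrow: (63/140) × (20/63) × (41/63) × (6/63) × (32/63) × (30/63) ≈ 0.00214164
finch: (38/140) × (31/38) × (5/38) × (23/38) × (27/38) × (15/38) ≈ 0.00494598
warbler: (39/140) × (27/39) × (19/39) × (2/39) × (14/39) × (10/39) ≈ 0.000443495
Highest score → finch.

finch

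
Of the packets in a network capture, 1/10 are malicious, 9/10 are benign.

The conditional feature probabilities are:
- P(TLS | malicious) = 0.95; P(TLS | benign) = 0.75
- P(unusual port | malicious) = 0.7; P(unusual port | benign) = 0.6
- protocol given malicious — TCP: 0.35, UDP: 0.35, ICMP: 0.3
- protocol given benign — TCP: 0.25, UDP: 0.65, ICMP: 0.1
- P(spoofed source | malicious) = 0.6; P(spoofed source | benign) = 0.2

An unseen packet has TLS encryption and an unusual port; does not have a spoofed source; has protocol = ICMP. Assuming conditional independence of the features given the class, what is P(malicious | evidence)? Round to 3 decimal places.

malicious: 0.1 × 0.95 × 0.7 × 0.3 × (1−0.6) = 0.00798
benign: 0.9 × 0.75 × 0.6 × 0.1 × (1−0.2) = 0.0324
P(malicious | x) = 0.00798 / 0.04038 ≈ 0.198

0.198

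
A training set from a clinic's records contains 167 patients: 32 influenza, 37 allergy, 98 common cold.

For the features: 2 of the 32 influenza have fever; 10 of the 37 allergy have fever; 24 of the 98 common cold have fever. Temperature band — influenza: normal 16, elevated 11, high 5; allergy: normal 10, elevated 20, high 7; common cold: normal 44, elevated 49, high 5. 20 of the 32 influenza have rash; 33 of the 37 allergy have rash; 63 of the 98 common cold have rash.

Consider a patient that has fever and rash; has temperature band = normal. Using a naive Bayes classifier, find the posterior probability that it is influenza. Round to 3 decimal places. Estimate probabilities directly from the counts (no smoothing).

0.063

influenza: (32/167) × (2/32) × (16/32) × (20/32) ≈ 0.00374251
allergy: (37/167) × (10/37) × (10/37) × (33/37) ≈ 0.0144342
common cold: (98/167) × (24/98) × (44/98) × (63/98) ≈ 0.0414797
P(influenza | x) = 0.00374251 / 0.05965641 ≈ 0.063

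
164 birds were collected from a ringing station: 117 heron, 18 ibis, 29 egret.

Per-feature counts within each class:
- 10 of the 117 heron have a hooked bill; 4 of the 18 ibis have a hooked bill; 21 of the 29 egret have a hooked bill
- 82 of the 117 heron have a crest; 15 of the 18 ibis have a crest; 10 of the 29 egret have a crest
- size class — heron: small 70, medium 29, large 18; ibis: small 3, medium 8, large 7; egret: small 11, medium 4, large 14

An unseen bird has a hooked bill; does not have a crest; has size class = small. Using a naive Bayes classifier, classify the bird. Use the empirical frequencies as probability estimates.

egret

heron: (117/164) × (10/117) × (35/117) × (70/117) ≈ 0.0109132
ibis: (18/164) × (4/18) × (3/18) × (3/18) ≈ 0.000677507
egret: (29/164) × (21/29) × (19/29) × (11/29) ≈ 0.0318219
Highest score → egret.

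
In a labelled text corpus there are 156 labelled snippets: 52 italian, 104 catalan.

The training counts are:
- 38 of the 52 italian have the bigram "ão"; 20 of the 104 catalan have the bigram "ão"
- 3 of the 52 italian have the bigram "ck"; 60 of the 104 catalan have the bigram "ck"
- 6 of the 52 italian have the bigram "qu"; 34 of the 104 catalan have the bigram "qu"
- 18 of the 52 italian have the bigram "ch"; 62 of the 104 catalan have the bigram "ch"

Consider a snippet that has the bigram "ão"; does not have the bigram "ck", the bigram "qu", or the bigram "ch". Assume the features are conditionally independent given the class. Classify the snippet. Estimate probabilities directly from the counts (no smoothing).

italian: (52/156) × (38/52) × (49/52) × (46/52) × (34/52) ≈ 0.132764
catalan: (104/156) × (20/104) × (44/104) × (70/104) × (42/104) ≈ 0.0147437
Highest score → italian.

italian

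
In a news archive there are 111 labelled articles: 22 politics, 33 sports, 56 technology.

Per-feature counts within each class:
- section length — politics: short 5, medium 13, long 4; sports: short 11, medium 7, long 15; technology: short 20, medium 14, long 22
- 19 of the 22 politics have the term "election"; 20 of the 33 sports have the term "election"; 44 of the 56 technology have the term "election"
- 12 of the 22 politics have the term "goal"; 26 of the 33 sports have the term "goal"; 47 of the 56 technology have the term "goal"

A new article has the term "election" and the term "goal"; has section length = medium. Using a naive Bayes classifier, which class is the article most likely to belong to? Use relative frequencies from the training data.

politics: (22/111) × (13/22) × (19/22) × (12/22) ≈ 0.0551709
sports: (33/111) × (7/33) × (20/33) × (26/33) ≈ 0.0301128
technology: (56/111) × (14/56) × (44/56) × (47/56) ≈ 0.0831725
Highest score → technology.

technology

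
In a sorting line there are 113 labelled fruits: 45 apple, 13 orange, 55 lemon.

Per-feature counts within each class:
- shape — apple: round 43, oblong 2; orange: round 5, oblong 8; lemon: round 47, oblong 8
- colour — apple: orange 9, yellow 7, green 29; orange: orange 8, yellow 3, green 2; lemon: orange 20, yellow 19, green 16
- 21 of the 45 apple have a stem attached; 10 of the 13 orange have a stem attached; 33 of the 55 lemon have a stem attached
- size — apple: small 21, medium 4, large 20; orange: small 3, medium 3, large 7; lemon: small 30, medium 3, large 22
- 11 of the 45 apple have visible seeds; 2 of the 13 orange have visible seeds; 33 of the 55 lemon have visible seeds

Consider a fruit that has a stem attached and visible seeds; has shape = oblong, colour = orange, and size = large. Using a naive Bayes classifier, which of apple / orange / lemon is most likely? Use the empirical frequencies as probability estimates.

lemon

apple: (45/113) × (2/45) × (9/45) × (21/45) × (20/45) × (11/45) ≈ 0.000179468
orange: (13/113) × (8/13) × (8/13) × (10/13) × (7/13) × (2/13) ≈ 0.00277623
lemon: (55/113) × (8/55) × (20/55) × (33/55) × (22/55) × (33/55) ≈ 0.00370716
Highest score → lemon.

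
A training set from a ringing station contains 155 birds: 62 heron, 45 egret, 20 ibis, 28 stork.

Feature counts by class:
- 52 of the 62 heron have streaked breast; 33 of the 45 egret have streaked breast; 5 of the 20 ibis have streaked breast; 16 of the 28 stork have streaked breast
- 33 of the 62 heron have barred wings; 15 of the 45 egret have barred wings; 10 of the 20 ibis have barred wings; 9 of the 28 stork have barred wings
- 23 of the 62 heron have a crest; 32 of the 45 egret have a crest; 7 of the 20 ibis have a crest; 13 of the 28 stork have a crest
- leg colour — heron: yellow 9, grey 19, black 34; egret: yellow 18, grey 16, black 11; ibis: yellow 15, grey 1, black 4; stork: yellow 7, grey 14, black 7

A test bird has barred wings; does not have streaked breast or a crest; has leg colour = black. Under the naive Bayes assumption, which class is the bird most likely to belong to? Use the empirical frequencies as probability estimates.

heron: (62/155) × (10/62) × (33/62) × (39/62) × (34/62) ≈ 0.0118454
egret: (45/155) × (12/45) × (15/45) × (13/45) × (11/45) ≈ 0.00182238
ibis: (20/155) × (15/20) × (10/20) × (13/20) × (4/20) ≈ 0.00629032
stork: (28/155) × (12/28) × (9/28) × (15/28) × (7/28) ≈ 0.00333278
Highest score → heron.

heron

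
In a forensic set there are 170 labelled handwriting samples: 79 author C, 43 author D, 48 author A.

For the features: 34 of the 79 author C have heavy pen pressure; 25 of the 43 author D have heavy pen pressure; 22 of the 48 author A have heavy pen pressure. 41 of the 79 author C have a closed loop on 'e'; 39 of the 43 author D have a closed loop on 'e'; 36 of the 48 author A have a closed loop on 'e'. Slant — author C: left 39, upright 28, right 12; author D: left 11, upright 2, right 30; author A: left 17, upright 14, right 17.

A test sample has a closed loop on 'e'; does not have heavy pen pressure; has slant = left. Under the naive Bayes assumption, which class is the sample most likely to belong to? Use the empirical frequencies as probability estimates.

author C

author C: (79/170) × (45/79) × (41/79) × (39/79) ≈ 0.06782
author D: (43/170) × (18/43) × (39/43) × (11/43) ≈ 0.0245665
author A: (48/170) × (26/48) × (36/48) × (17/48) = 0.040625
Highest score → author C.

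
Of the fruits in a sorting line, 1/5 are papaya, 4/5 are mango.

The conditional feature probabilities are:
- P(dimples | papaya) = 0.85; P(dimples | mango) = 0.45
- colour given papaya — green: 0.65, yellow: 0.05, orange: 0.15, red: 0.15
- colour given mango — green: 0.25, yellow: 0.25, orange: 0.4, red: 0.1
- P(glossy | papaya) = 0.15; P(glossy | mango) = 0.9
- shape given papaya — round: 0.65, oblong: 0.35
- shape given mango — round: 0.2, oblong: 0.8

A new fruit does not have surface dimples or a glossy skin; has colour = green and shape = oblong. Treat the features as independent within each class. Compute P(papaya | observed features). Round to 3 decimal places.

papaya: 0.2 × (1−0.85) × 0.65 × (1−0.15) × 0.35 = 0.00580125
mango: 0.8 × (1−0.45) × 0.25 × (1−0.9) × 0.8 = 0.0088
P(papaya | x) = 0.00580125 / 0.01460125 ≈ 0.397

0.397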